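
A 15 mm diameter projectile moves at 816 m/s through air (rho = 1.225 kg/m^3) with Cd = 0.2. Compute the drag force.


A = pi*(d/2)^2 = pi*(15/2000)^2 = 1.76715e-04 m^2
Fd = 0.5*Cd*rho*A*v^2 = 0.5*0.2*1.225*1.76715e-04*816^2 = 14.41 N

14.41 N


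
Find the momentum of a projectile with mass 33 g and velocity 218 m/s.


p = m*v = 0.033*218 = 7.194 kg·m/s

7.194 kg·m/s


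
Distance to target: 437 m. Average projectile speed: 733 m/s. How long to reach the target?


t = d/v = 437/733 = 0.5962 s

0.5962 s


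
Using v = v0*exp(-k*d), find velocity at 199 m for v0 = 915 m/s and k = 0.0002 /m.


v = v0*exp(-k*d) = 915*exp(-0.0002*199) = 879.3 m/s

879.3 m/s


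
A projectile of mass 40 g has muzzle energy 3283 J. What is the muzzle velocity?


v = sqrt(2*E/m) = sqrt(2*3283/0.04) = 405.2 m/s

405.2 m/s


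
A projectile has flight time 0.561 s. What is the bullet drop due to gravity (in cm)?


drop = 0.5*g*t^2 = 0.5*9.81*0.561^2 = 1.54371 m ≈ 154.4 cm

154.4 cm


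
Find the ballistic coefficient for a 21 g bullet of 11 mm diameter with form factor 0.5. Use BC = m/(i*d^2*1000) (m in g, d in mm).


BC = m/(i*d^2*1000) = 21/(0.5 * 11^2 * 1000) = 0.0003471

0.0003471


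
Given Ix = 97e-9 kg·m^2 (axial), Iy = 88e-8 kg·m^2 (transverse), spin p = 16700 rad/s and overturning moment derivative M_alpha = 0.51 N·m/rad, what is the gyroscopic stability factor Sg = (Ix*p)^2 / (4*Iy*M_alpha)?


Sg = Ix^2 * p^2 / (4 * Iy * M_alpha) = (97e-9)^2 * 16700^2 / (4 * 88e-8 * 0.51) = 1.462

1.462


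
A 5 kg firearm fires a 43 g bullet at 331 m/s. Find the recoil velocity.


v_recoil = m_p * v_p / m_gun = 0.043 * 331 / 5 = 2.847 m/s

2.847 m/s


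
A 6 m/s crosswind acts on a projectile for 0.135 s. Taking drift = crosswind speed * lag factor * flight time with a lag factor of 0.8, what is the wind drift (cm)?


drift = v_wind * lag * t = 6 * 0.8 * 0.135 = 0.648 m ≈ 64.8 cm

64.8 cm


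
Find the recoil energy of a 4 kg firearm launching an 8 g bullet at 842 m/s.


v_r = m_p*v_p/m_gun = 0.008*842/4 = 1.684 m/s, E_r = 0.5*m_gun*v_r^2 = 0.5*4*1.684^2 = 5.672 J

5.672 J


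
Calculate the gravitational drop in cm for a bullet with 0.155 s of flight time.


drop = 0.5*g*t^2 = 0.5*9.81*0.155^2 = 0.117843 m ≈ 11.78 cm

11.78 cm


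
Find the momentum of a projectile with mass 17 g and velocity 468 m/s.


p = m*v = 0.017*468 = 7.956 kg·m/s

7.956 kg·m/s


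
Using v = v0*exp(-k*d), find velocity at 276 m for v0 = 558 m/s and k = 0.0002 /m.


v = v0*exp(-k*d) = 558*exp(-0.0002*276) = 528 m/s

528 m/s


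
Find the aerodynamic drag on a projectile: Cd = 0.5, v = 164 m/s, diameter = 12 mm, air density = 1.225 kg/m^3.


A = pi*(d/2)^2 = pi*(12/2000)^2 = 1.13097e-04 m^2
Fd = 0.5*Cd*rho*A*v^2 = 0.5*0.5*1.225*1.13097e-04*164^2 = 0.9316 N

0.9316 N


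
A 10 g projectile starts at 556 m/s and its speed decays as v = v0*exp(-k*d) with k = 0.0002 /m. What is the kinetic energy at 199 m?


v = v0*exp(-k*d) = 556*exp(-0.0002*199) = 534.306 m/s
E = 0.5*m*v^2 = 0.5*0.01*534.306^2 = 1427 J

1427 J


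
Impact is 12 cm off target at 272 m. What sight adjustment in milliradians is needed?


1 mrad subtends 1 cm per 10 m of range, so adj = error_cm / (dist_m / 10) = 12 / (272/10) = 0.4412 mrad

0.4412 mrad


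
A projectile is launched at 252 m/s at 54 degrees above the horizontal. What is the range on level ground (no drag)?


R = v0^2 * sin(2*theta) / g = 252^2 * sin(2*54°) / 9.81 = 6157 m

6157 m


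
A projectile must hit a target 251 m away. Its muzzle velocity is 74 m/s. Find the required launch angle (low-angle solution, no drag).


sin(2*theta) = R*g/v0^2 = 251*9.81/74^2 = 0.449655, theta = arcsin(0.449655)/2 = 13.36°

13.36 degrees


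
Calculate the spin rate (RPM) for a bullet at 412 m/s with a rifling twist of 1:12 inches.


twist_m = 12*0.0254 = 0.3048 m
spin = v/twist = 412/0.3048 = 1351.706 rev/s
RPM = spin*60 = 1351.706*60 ≈ 81102 RPM

81102 RPM


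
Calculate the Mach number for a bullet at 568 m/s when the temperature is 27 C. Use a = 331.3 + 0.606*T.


a = 331.3 + 0.606*(27) = 347.662 m/s
M = v/a = 568/347.662 = 1.634

1.634


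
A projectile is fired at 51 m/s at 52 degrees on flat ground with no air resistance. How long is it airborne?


T = 2*v0*sin(theta)/g = 2*51*sin(52°)/9.81 = 8.193 s

8.193 s


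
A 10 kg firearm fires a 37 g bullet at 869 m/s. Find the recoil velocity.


v_recoil = m_p * v_p / m_gun = 0.037 * 869 / 10 = 3.215 m/s

3.215 m/s


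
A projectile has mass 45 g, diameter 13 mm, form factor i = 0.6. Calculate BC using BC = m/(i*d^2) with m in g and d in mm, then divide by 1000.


BC = m/(i*d^2*1000) = 45/(0.6 * 13^2 * 1000) = 0.0004438

0.0004438


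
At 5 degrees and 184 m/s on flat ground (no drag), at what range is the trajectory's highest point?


R = v0^2*sin(2*theta)/g = 184^2*sin(2*5°)/9.81 = 599.29 m
apex_dist = R/2 = 599.29/2 = 299.6 m

299.6 m


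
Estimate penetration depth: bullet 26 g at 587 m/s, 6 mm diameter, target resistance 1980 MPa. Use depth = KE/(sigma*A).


A = pi*(d/2)^2 = pi*(6/2)^2 = 28.2743 mm^2
E = 0.5*m*v^2 = 0.5*0.026*587^2 = 4479.4 J
depth = E/(sigma*A) = 4479.4 J / (1980 MPa * 28.2743 mm^2) = 4479.4/(1980 * 28.2743) m = 0.0800133 m ≈ 80.01 mm

80.01 mm


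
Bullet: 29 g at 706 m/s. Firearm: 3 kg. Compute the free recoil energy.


v_r = m_p*v_p/m_gun = 0.029*706/3 = 6.82467 m/s, E_r = 0.5*m_gun*v_r^2 = 0.5*3*6.82467^2 = 69.86 J

69.86 J


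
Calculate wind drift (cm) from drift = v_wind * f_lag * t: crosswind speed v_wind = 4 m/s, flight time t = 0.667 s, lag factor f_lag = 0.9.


drift = v_wind * lag * t = 4 * 0.9 * 0.667 = 2.4012 m ≈ 240.1 cm

240.1 cm


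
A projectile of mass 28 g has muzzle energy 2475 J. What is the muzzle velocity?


v = sqrt(2*E/m) = sqrt(2*2475/0.028) = 420.5 m/s

420.5 m/s


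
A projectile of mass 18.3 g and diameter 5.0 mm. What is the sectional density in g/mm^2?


SD = m/d^2 = 18.3/5.0^2 = 0.732 g/mm^2

0.732 g/mm^2


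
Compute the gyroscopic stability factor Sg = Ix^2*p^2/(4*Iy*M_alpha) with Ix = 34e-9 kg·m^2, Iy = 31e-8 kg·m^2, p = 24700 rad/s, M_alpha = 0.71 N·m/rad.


Sg = Ix^2 * p^2 / (4 * Iy * M_alpha) = (34e-9)^2 * 24700^2 / (4 * 31e-8 * 0.71) = 0.8011

0.8011


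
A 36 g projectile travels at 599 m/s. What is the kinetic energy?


E = 0.5*m*v^2 = 0.5*0.036*599^2 = 6458 J

6458 J


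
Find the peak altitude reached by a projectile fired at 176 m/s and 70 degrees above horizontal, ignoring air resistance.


H = (v0*sin(theta))^2 / (2g) = (176*sin(70°))^2 / (2*9.81) = 1394 m

1394 m


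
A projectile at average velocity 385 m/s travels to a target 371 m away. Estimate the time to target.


t = d/v = 371/385 = 0.9636 s

0.9636 s


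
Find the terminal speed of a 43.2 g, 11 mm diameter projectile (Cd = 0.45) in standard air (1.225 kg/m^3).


A = pi*(d/2)^2 = pi*(11/2000)^2 = 9.50332e-05 m^2
vt = sqrt(2mg/(Cd*rho*A)) = sqrt(2*0.0432*9.81/(0.45 * 1.225 * 9.50332e-05)) = 127.2 m/s

127.2 m/s


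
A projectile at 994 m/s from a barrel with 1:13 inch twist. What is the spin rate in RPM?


twist_m = 13*0.0254 = 0.3302 m
spin = v/twist = 994/0.3302 = 3010.297 rev/s
RPM = spin*60 = 3010.297*60 ≈ 180618 RPM

180618 RPM


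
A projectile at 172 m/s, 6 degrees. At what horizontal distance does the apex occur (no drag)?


R = v0^2*sin(2*theta)/g = 172^2*sin(2*6°)/9.81 = 626.999 m
apex_dist = R/2 = 626.999/2 = 313.5 m

313.5 m


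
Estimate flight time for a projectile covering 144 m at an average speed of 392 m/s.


t = d/v = 144/392 = 0.3673 s

0.3673 s


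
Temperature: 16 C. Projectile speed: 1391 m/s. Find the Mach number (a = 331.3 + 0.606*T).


a = 331.3 + 0.606*(16) = 340.996 m/s
M = v/a = 1391/340.996 = 4.079

4.079


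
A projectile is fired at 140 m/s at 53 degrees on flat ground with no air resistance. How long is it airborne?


T = 2*v0*sin(theta)/g = 2*140*sin(53°)/9.81 = 22.79 s

22.79 s


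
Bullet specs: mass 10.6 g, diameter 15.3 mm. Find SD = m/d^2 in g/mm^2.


SD = m/d^2 = 10.6/15.3^2 = 0.04528 g/mm^2

0.04528 g/mm^2


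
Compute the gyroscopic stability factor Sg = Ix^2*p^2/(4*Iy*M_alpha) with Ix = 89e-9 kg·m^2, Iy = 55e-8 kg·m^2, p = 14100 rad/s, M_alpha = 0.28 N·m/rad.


Sg = Ix^2 * p^2 / (4 * Iy * M_alpha) = (89e-9)^2 * 14100^2 / (4 * 55e-8 * 0.28) = 2.556

2.556


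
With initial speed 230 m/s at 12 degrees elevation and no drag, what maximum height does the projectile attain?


H = (v0*sin(theta))^2 / (2g) = (230*sin(12°))^2 / (2*9.81) = 116.6 m

116.6 m


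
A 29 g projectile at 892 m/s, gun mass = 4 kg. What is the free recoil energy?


v_r = m_p*v_p/m_gun = 0.029*892/4 = 6.467 m/s, E_r = 0.5*m_gun*v_r^2 = 0.5*4*6.467^2 = 83.64 J

83.64 J


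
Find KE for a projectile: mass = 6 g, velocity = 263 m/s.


E = 0.5*m*v^2 = 0.5*0.006*263^2 = 207.5 J

207.5 J


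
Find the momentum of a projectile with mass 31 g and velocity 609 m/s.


p = m*v = 0.031*609 = 18.88 kg·m/s

18.88 kg·m/s


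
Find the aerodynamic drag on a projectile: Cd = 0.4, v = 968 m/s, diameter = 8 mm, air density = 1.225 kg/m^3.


A = pi*(d/2)^2 = pi*(8/2000)^2 = 5.02655e-05 m^2
Fd = 0.5*Cd*rho*A*v^2 = 0.5*0.4*1.225*5.02655e-05*968^2 = 11.54 N

11.54 N


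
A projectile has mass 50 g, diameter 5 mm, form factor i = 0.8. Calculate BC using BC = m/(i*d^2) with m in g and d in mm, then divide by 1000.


BC = m/(i*d^2*1000) = 50/(0.8 * 5^2 * 1000) = 0.0025

0.0025


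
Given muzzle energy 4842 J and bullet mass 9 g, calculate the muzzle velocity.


v = sqrt(2*E/m) = sqrt(2*4842/0.009) = 1037 m/s

1037 m/s


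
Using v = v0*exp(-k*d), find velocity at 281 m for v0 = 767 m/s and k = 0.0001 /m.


v = v0*exp(-k*d) = 767*exp(-0.0001*281) = 745.7 m/s

745.7 m/s


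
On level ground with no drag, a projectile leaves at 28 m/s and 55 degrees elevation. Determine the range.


R = v0^2 * sin(2*theta) / g = 28^2 * sin(2*55°) / 9.81 = 75.1 m

75.1 m


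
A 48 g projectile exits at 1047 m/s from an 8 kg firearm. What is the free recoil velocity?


v_recoil = m_p * v_p / m_gun = 0.048 * 1047 / 8 = 6.282 m/s

6.282 m/s


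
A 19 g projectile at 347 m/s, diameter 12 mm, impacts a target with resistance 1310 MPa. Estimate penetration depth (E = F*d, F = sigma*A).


A = pi*(d/2)^2 = pi*(12/2)^2 = 113.097 mm^2
E = 0.5*m*v^2 = 0.5*0.019*347^2 = 1143.89 J
depth = E/(sigma*A) = 1143.89 J / (1310 MPa * 113.097 mm^2) = 1143.89/(1310 * 113.097) m = 0.00772074 m ≈ 7.721 mm

7.721 mm


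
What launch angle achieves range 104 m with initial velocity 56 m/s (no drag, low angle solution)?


sin(2*theta) = R*g/v0^2 = 104*9.81/56^2 = 0.325332, theta = arcsin(0.325332)/2 = 9.493°

9.493 degrees


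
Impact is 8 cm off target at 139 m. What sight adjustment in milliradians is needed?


1 mrad subtends 1 cm per 10 m of range, so adj = error_cm / (dist_m / 10) = 8 / (139/10) = 0.5755 mrad

0.5755 mrad


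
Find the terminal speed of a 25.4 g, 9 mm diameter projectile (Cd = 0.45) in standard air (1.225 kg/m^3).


A = pi*(d/2)^2 = pi*(9/2000)^2 = 6.36173e-05 m^2
vt = sqrt(2mg/(Cd*rho*A)) = sqrt(2*0.0254*9.81/(0.45 * 1.225 * 6.36173e-05)) = 119.2 m/s

119.2 m/s


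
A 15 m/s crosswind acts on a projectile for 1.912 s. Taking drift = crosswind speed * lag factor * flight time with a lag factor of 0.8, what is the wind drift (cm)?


drift = v_wind * lag * t = 15 * 0.8 * 1.912 = 22.944 m ≈ 2294 cm

2294 cm


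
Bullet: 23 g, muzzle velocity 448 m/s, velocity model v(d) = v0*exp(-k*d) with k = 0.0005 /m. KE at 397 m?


v = v0*exp(-k*d) = 448*exp(-0.0005*397) = 367.342 m/s
E = 0.5*m*v^2 = 0.5*0.023*367.342^2 = 1552 J

1552 J


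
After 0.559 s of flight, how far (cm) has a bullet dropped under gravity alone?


drop = 0.5*g*t^2 = 0.5*9.81*0.559^2 = 1.53272 m ≈ 153.3 cm

153.3 cm


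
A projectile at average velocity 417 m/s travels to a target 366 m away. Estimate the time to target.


t = d/v = 366/417 = 0.8777 s

0.8777 s


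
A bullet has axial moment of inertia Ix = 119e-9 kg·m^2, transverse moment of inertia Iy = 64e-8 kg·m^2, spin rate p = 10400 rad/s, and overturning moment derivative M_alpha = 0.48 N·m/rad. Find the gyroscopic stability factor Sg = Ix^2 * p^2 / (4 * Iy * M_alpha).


Sg = Ix^2 * p^2 / (4 * Iy * M_alpha) = (119e-9)^2 * 10400^2 / (4 * 64e-8 * 0.48) = 1.246

1.246


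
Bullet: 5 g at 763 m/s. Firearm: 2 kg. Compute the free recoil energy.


v_r = m_p*v_p/m_gun = 0.005*763/2 = 1.9075 m/s, E_r = 0.5*m_gun*v_r^2 = 0.5*2*1.9075^2 = 3.639 J

3.639 J


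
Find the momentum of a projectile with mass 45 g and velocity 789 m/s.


p = m*v = 0.045*789 = 35.5 kg·m/s

35.5 kg·m/s


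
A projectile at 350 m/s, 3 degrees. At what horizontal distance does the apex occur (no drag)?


R = v0^2*sin(2*theta)/g = 350^2*sin(2*3°)/9.81 = 1305.27 m
apex_dist = R/2 = 1305.27/2 = 652.6 m

652.6 m


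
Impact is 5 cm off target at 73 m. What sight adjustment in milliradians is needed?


1 mrad subtends 1 cm per 10 m of range, so adj = error_cm / (dist_m / 10) = 5 / (73/10) = 0.6849 mrad

0.6849 mrad


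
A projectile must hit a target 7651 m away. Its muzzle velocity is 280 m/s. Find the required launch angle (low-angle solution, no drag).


sin(2*theta) = R*g/v0^2 = 7651*9.81/280^2 = 0.957351, theta = arcsin(0.957351)/2 = 36.6°

36.6 degrees


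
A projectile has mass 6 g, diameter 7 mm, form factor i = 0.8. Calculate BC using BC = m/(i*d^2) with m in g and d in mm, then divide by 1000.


BC = m/(i*d^2*1000) = 6/(0.8 * 7^2 * 1000) = 0.0001531

0.0001531


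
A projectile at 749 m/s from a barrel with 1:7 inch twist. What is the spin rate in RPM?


twist_m = 7*0.0254 = 0.1778 m
spin = v/twist = 749/0.1778 = 4212.598 rev/s
RPM = spin*60 = 4212.598*60 ≈ 252756 RPM

252756 RPM


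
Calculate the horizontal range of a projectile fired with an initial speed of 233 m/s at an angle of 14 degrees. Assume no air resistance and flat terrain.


R = v0^2 * sin(2*theta) / g = 233^2 * sin(2*14°) / 9.81 = 2598 m

2598 m


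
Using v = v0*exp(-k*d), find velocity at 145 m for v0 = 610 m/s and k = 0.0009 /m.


v = v0*exp(-k*d) = 610*exp(-0.0009*145) = 535.4 m/s

535.4 m/s


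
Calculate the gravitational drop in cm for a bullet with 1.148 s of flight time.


drop = 0.5*g*t^2 = 0.5*9.81*1.148^2 = 6.46432 m ≈ 646.4 cm

646.4 cm


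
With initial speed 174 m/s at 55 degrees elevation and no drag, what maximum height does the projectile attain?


H = (v0*sin(theta))^2 / (2g) = (174*sin(55°))^2 / (2*9.81) = 1035 m

1035 m


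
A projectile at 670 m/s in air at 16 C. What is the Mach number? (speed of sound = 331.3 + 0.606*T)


a = 331.3 + 0.606*(16) = 340.996 m/s
M = v/a = 670/340.996 = 1.965

1.965


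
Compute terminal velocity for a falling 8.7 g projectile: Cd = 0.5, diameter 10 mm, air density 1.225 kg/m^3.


A = pi*(d/2)^2 = pi*(10/2000)^2 = 7.85398e-05 m^2
vt = sqrt(2mg/(Cd*rho*A)) = sqrt(2*0.0087*9.81/(0.5 * 1.225 * 7.85398e-05)) = 59.57 m/s

59.57 m/s


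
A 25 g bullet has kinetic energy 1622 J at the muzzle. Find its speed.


v = sqrt(2*E/m) = sqrt(2*1622/0.025) = 360.2 m/s

360.2 m/s


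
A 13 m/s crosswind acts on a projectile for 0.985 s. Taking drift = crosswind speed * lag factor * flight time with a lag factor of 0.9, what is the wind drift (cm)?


drift = v_wind * lag * t = 13 * 0.9 * 0.985 = 11.5245 m ≈ 1152 cm

1152 cm


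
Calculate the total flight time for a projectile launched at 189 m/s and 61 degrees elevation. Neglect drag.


T = 2*v0*sin(theta)/g = 2*189*sin(61°)/9.81 = 33.7 s

33.7 s


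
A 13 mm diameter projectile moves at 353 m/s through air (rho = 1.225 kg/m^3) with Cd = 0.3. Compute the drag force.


A = pi*(d/2)^2 = pi*(13/2000)^2 = 1.32732e-04 m^2
Fd = 0.5*Cd*rho*A*v^2 = 0.5*0.3*1.225*1.32732e-04*353^2 = 3.039 N

3.039 N


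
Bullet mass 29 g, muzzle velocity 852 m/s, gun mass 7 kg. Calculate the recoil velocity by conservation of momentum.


v_recoil = m_p * v_p / m_gun = 0.029 * 852 / 7 = 3.53 m/s

3.53 m/s


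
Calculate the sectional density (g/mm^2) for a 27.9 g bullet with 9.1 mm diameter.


SD = m/d^2 = 27.9/9.1^2 = 0.3369 g/mm^2

0.3369 g/mm^2


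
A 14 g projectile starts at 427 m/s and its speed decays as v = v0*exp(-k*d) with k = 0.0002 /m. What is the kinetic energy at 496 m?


v = v0*exp(-k*d) = 427*exp(-0.0002*496) = 386.675 m/s
E = 0.5*m*v^2 = 0.5*0.014*386.675^2 = 1047 J

1047 J


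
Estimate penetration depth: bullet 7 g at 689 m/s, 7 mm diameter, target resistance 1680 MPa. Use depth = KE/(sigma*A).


A = pi*(d/2)^2 = pi*(7/2)^2 = 38.4845 mm^2
E = 0.5*m*v^2 = 0.5*0.007*689^2 = 1661.52 J
depth = E/(sigma*A) = 1661.52 J / (1680 MPa * 38.4845 mm^2) = 1661.52/(1680 * 38.4845) m = 0.0256987 m ≈ 25.7 mm

25.7 mm


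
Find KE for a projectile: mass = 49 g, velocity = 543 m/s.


E = 0.5*m*v^2 = 0.5*0.049*543^2 = 7224 J

7224 J


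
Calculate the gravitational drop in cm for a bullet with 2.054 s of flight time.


drop = 0.5*g*t^2 = 0.5*9.81*2.054^2 = 20.6938 m ≈ 2069 cm

2069 cm


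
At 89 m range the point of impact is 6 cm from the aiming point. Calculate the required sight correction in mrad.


1 mrad subtends 1 cm per 10 m of range, so adj = error_cm / (dist_m / 10) = 6 / (89/10) = 0.6742 mrad

0.6742 mrad


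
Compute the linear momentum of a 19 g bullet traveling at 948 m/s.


p = m*v = 0.019*948 = 18.01 kg·m/s

18.01 kg·m/s


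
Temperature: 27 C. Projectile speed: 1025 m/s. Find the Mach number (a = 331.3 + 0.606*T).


a = 331.3 + 0.606*(27) = 347.662 m/s
M = v/a = 1025/347.662 = 2.948

2.948


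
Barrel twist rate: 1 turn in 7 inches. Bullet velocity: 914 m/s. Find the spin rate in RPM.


twist_m = 7*0.0254 = 0.1778 m
spin = v/twist = 914/0.1778 = 5140.607 rev/s
RPM = spin*60 = 5140.607*60 ≈ 308436 RPM

308436 RPM


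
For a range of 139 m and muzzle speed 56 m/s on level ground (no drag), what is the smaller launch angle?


sin(2*theta) = R*g/v0^2 = 139*9.81/56^2 = 0.434818, theta = arcsin(0.434818)/2 = 12.89°

12.89 degrees


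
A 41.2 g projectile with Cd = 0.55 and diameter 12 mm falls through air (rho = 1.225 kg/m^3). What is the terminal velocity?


A = pi*(d/2)^2 = pi*(12/2000)^2 = 1.13097e-04 m^2
vt = sqrt(2mg/(Cd*rho*A)) = sqrt(2*0.0412*9.81/(0.55 * 1.225 * 1.13097e-04)) = 103 m/s

103 m/s


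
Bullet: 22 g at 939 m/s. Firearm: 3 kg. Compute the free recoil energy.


v_r = m_p*v_p/m_gun = 0.022*939/3 = 6.886 m/s, E_r = 0.5*m_gun*v_r^2 = 0.5*3*6.886^2 = 71.13 J

71.13 J


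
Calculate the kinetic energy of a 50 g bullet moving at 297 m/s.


E = 0.5*m*v^2 = 0.5*0.05*297^2 = 2205 J

2205 J


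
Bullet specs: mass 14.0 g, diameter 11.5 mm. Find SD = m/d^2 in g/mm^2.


SD = m/d^2 = 14.0/11.5^2 = 0.1059 g/mm^2

0.1059 g/mm^2


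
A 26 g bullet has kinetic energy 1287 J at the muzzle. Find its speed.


v = sqrt(2*E/m) = sqrt(2*1287/0.026) = 314.6 m/s

314.6 m/s


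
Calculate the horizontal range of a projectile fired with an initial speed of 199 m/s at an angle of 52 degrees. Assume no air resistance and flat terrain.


R = v0^2 * sin(2*theta) / g = 199^2 * sin(2*52°) / 9.81 = 3917 m

3917 m


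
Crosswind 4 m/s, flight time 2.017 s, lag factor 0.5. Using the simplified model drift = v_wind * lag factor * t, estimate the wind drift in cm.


drift = v_wind * lag * t = 4 * 0.5 * 2.017 = 4.034 m ≈ 403.4 cm

403.4 cm


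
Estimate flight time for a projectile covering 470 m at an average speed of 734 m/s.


t = d/v = 470/734 = 0.6403 s

0.6403 s


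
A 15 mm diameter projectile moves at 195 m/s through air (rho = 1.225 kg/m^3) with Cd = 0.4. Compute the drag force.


A = pi*(d/2)^2 = pi*(15/2000)^2 = 1.76715e-04 m^2
Fd = 0.5*Cd*rho*A*v^2 = 0.5*0.4*1.225*1.76715e-04*195^2 = 1.646 N

1.646 N


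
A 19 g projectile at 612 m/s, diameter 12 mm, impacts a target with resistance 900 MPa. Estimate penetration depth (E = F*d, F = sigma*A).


A = pi*(d/2)^2 = pi*(12/2)^2 = 113.097 mm^2
E = 0.5*m*v^2 = 0.5*0.019*612^2 = 3558.17 J
depth = E/(sigma*A) = 3558.17 J / (900 MPa * 113.097 mm^2) = 3558.17/(900 * 113.097) m = 0.0349568 m ≈ 34.96 mm

34.96 mm


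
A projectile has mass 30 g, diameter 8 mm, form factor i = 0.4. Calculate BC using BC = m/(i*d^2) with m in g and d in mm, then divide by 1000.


BC = m/(i*d^2*1000) = 30/(0.4 * 8^2 * 1000) = 0.001172

0.001172


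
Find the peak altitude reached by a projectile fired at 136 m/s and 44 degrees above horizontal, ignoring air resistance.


H = (v0*sin(theta))^2 / (2g) = (136*sin(44°))^2 / (2*9.81) = 454.9 m

454.9 m


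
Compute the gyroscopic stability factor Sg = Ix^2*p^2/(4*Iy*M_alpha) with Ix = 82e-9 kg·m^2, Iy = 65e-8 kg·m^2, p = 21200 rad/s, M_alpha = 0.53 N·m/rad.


Sg = Ix^2 * p^2 / (4 * Iy * M_alpha) = (82e-9)^2 * 21200^2 / (4 * 65e-8 * 0.53) = 2.193

2.193


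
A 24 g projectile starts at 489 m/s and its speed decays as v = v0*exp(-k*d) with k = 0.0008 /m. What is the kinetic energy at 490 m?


v = v0*exp(-k*d) = 489*exp(-0.0008*490) = 330.419 m/s
E = 0.5*m*v^2 = 0.5*0.024*330.419^2 = 1310 J

1310 J


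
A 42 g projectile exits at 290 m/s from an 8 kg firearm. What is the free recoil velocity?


v_recoil = m_p * v_p / m_gun = 0.042 * 290 / 8 = 1.523 m/s

1.523 m/s


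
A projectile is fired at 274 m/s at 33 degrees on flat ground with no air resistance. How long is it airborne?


T = 2*v0*sin(theta)/g = 2*274*sin(33°)/9.81 = 30.42 s

30.42 s


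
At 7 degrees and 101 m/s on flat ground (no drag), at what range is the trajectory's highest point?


R = v0^2*sin(2*theta)/g = 101^2*sin(2*7°)/9.81 = 251.564 m
apex_dist = R/2 = 251.564/2 = 125.8 m

125.8 m


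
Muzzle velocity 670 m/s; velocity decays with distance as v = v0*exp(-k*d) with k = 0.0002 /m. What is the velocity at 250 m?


v = v0*exp(-k*d) = 670*exp(-0.0002*250) = 637.3 m/s

637.3 m/s


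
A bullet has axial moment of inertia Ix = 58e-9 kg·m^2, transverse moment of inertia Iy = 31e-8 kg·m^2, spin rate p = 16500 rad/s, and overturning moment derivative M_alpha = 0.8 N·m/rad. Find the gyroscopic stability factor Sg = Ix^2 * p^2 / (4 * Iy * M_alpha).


Sg = Ix^2 * p^2 / (4 * Iy * M_alpha) = (58e-9)^2 * 16500^2 / (4 * 31e-8 * 0.8) = 0.9232

0.9232


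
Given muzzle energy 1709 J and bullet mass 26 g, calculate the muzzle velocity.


v = sqrt(2*E/m) = sqrt(2*1709/0.026) = 362.6 m/s

362.6 m/s


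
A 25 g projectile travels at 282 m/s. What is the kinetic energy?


E = 0.5*m*v^2 = 0.5*0.025*282^2 = 994.1 J

994.1 J


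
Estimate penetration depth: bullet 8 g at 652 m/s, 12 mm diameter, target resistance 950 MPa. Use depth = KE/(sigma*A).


A = pi*(d/2)^2 = pi*(12/2)^2 = 113.097 mm^2
E = 0.5*m*v^2 = 0.5*0.008*652^2 = 1700.42 J
depth = E/(sigma*A) = 1700.42 J / (950 MPa * 113.097 mm^2) = 1700.42/(950 * 113.097) m = 0.0158263 m ≈ 15.83 mm

15.83 mm


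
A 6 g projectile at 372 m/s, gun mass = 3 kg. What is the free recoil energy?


v_r = m_p*v_p/m_gun = 0.006*372/3 = 0.744 m/s, E_r = 0.5*m_gun*v_r^2 = 0.5*3*0.744^2 = 0.8303 J

0.8303 J


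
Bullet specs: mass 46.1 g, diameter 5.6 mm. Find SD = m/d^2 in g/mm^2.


SD = m/d^2 = 46.1/5.6^2 = 1.47 g/mm^2

1.47 g/mm^2


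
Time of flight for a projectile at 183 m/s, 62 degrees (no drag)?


T = 2*v0*sin(theta)/g = 2*183*sin(62°)/9.81 = 32.94 s

32.94 s


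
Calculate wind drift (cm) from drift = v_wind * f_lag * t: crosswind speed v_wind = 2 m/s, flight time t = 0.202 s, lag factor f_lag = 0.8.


drift = v_wind * lag * t = 2 * 0.8 * 0.202 = 0.3232 m ≈ 32.32 cm

32.32 cm


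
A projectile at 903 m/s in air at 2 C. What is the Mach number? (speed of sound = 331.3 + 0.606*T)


a = 331.3 + 0.606*(2) = 332.512 m/s
M = v/a = 903/332.512 = 2.716

2.716


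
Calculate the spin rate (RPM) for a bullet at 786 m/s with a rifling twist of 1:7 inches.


twist_m = 7*0.0254 = 0.1778 m
spin = v/twist = 786/0.1778 = 4420.697 rev/s
RPM = spin*60 = 4420.697*60 ≈ 265242 RPM

265242 RPM


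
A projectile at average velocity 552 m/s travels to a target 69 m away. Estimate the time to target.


t = d/v = 69/552 = 0.125 s

0.125 s


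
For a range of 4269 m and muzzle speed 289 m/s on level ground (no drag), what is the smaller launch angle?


sin(2*theta) = R*g/v0^2 = 4269*9.81/289^2 = 0.501417, theta = arcsin(0.501417)/2 = 15.05°

15.05 degrees


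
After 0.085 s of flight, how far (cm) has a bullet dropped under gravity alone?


drop = 0.5*g*t^2 = 0.5*9.81*0.085^2 = 0.0354386 m ≈ 3.544 cm

3.544 cm


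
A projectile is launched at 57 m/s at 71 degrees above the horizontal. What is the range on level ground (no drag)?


R = v0^2 * sin(2*theta) / g = 57^2 * sin(2*71°) / 9.81 = 203.9 m

203.9 m


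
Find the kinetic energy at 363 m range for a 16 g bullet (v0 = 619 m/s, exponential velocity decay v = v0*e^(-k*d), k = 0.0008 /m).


v = v0*exp(-k*d) = 619*exp(-0.0008*363) = 462.99 m/s
E = 0.5*m*v^2 = 0.5*0.016*462.99^2 = 1715 J

1715 J


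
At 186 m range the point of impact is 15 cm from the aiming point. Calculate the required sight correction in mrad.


1 mrad subtends 1 cm per 10 m of range, so adj = error_cm / (dist_m / 10) = 15 / (186/10) = 0.8065 mrad

0.8065 mrad


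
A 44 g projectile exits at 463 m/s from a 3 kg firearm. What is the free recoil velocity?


v_recoil = m_p * v_p / m_gun = 0.044 * 463 / 3 = 6.791 m/s

6.791 m/s


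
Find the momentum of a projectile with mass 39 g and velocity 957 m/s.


p = m*v = 0.039*957 = 37.32 kg·m/s

37.32 kg·m/s


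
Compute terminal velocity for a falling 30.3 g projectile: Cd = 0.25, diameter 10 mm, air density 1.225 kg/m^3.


A = pi*(d/2)^2 = pi*(10/2000)^2 = 7.85398e-05 m^2
vt = sqrt(2mg/(Cd*rho*A)) = sqrt(2*0.0303*9.81/(0.25 * 1.225 * 7.85398e-05)) = 157.2 m/s

157.2 m/s


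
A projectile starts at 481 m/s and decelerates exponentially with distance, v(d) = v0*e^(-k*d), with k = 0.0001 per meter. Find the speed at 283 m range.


v = v0*exp(-k*d) = 481*exp(-0.0001*283) = 467.6 m/s

467.6 m/s


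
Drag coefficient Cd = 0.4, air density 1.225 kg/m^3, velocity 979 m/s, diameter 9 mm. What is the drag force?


A = pi*(d/2)^2 = pi*(9/2000)^2 = 6.36173e-05 m^2
Fd = 0.5*Cd*rho*A*v^2 = 0.5*0.4*1.225*6.36173e-05*979^2 = 14.94 N

14.94 N


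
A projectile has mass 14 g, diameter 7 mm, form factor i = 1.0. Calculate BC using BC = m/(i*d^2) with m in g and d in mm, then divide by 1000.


BC = m/(i*d^2*1000) = 14/(1.0 * 7^2 * 1000) = 0.0002857

0.0002857


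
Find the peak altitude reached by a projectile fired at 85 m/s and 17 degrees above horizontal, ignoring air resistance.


H = (v0*sin(theta))^2 / (2g) = (85*sin(17°))^2 / (2*9.81) = 31.48 m

31.48 m


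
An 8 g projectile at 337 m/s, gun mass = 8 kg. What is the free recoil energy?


v_r = m_p*v_p/m_gun = 0.008*337/8 = 0.337 m/s, E_r = 0.5*m_gun*v_r^2 = 0.5*8*0.337^2 = 0.4543 J

0.4543 J


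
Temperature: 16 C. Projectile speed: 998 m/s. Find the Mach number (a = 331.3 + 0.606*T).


a = 331.3 + 0.606*(16) = 340.996 m/s
M = v/a = 998/340.996 = 2.927

2.927


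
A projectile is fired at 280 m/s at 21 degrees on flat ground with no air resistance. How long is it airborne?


T = 2*v0*sin(theta)/g = 2*280*sin(21°)/9.81 = 20.46 s

20.46 s


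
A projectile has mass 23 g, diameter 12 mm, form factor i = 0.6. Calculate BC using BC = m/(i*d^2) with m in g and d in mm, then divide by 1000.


BC = m/(i*d^2*1000) = 23/(0.6 * 12^2 * 1000) = 0.0002662

0.0002662


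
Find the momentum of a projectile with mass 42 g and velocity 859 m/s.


p = m*v = 0.042*859 = 36.08 kg·m/s

36.08 kg·m/s


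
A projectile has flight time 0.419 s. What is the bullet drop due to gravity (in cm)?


drop = 0.5*g*t^2 = 0.5*9.81*0.419^2 = 0.861127 m ≈ 86.11 cm

86.11 cm


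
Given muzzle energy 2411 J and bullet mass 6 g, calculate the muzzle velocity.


v = sqrt(2*E/m) = sqrt(2*2411/0.006) = 896.5 m/s

896.5 m/s


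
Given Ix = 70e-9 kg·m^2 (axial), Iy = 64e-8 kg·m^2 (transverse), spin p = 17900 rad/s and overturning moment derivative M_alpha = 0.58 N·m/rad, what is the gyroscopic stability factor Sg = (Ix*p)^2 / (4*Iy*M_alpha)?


Sg = Ix^2 * p^2 / (4 * Iy * M_alpha) = (70e-9)^2 * 17900^2 / (4 * 64e-8 * 0.58) = 1.057

1.057


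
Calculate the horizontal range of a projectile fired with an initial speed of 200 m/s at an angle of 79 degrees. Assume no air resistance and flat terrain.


R = v0^2 * sin(2*theta) / g = 200^2 * sin(2*79°) / 9.81 = 1527 m

1527 m


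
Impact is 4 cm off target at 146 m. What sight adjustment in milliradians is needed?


1 mrad subtends 1 cm per 10 m of range, so adj = error_cm / (dist_m / 10) = 4 / (146/10) = 0.274 mrad

0.274 mrad


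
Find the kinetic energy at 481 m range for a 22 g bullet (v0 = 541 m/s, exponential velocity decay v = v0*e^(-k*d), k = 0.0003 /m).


v = v0*exp(-k*d) = 541*exp(-0.0003*481) = 468.305 m/s
E = 0.5*m*v^2 = 0.5*0.022*468.305^2 = 2412 J

2412 J


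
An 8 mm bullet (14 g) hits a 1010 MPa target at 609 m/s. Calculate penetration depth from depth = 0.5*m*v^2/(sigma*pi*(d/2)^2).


A = pi*(d/2)^2 = pi*(8/2)^2 = 50.2655 mm^2
E = 0.5*m*v^2 = 0.5*0.014*609^2 = 2596.17 J
depth = E/(sigma*A) = 2596.17 J / (1010 MPa * 50.2655 mm^2) = 2596.17/(1010 * 50.2655) m = 0.0511377 m ≈ 51.14 mm

51.14 mm


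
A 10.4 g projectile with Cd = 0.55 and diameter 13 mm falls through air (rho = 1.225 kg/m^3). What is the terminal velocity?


A = pi*(d/2)^2 = pi*(13/2000)^2 = 1.32732e-04 m^2
vt = sqrt(2mg/(Cd*rho*A)) = sqrt(2*0.0104*9.81/(0.55 * 1.225 * 1.32732e-04)) = 47.77 m/s

47.77 m/s


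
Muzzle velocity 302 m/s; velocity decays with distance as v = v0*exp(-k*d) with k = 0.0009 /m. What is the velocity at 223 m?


v = v0*exp(-k*d) = 302*exp(-0.0009*223) = 247.1 m/s

247.1 m/s


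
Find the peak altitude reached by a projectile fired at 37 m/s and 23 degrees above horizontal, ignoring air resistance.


H = (v0*sin(theta))^2 / (2g) = (37*sin(23°))^2 / (2*9.81) = 10.65 m

10.65 m


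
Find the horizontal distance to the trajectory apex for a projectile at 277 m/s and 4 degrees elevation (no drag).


R = v0^2*sin(2*theta)/g = 277^2*sin(2*4°)/9.81 = 1088.54 m
apex_dist = R/2 = 1088.54/2 = 544.3 m

544.3 m


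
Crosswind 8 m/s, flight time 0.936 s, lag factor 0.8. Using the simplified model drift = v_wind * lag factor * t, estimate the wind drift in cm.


drift = v_wind * lag * t = 8 * 0.8 * 0.936 = 5.9904 m ≈ 599 cm

599 cm


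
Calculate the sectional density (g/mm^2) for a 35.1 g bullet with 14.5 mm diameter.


SD = m/d^2 = 35.1/14.5^2 = 0.1669 g/mm^2

0.1669 g/mm^2


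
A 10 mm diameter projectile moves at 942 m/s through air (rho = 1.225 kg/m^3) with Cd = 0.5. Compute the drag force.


A = pi*(d/2)^2 = pi*(10/2000)^2 = 7.85398e-05 m^2
Fd = 0.5*Cd*rho*A*v^2 = 0.5*0.5*1.225*7.85398e-05*942^2 = 21.34 N

21.34 N


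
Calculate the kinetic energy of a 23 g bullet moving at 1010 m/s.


E = 0.5*m*v^2 = 0.5*0.023*1010^2 = 11731 J

11731 J


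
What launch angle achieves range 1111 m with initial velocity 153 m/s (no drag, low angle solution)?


sin(2*theta) = R*g/v0^2 = 1111*9.81/153^2 = 0.465586, theta = arcsin(0.465586)/2 = 13.87°

13.87 degrees


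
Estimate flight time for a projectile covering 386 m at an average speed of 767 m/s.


t = d/v = 386/767 = 0.5033 s

0.5033 s


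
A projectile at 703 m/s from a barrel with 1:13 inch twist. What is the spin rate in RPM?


twist_m = 13*0.0254 = 0.3302 m
spin = v/twist = 703/0.3302 = 2129.013 rev/s
RPM = spin*60 = 2129.013*60 ≈ 127741 RPM

127741 RPM


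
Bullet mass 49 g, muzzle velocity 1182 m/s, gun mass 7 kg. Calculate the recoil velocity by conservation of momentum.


v_recoil = m_p * v_p / m_gun = 0.049 * 1182 / 7 = 8.274 m/s

8.274 m/s


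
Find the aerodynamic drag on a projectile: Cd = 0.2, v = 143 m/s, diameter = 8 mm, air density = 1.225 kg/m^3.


A = pi*(d/2)^2 = pi*(8/2000)^2 = 5.02655e-05 m^2
Fd = 0.5*Cd*rho*A*v^2 = 0.5*0.2*1.225*5.02655e-05*143^2 = 0.1259 N

0.1259 N


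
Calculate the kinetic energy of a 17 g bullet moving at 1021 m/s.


E = 0.5*m*v^2 = 0.5*0.017*1021^2 = 8861 J

8861 J


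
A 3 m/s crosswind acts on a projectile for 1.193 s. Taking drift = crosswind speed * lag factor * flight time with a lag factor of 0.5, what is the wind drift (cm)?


drift = v_wind * lag * t = 3 * 0.5 * 1.193 = 1.7895 m ≈ 179 cm

179 cm


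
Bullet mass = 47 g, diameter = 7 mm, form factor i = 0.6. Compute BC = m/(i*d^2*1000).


BC = m/(i*d^2*1000) = 47/(0.6 * 7^2 * 1000) = 0.001599

0.001599


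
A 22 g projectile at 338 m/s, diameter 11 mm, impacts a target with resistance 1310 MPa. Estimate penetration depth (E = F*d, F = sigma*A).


A = pi*(d/2)^2 = pi*(11/2)^2 = 95.0332 mm^2
E = 0.5*m*v^2 = 0.5*0.022*338^2 = 1256.68 J
depth = E/(sigma*A) = 1256.68 J / (1310 MPa * 95.0332 mm^2) = 1256.68/(1310 * 95.0332) m = 0.0100944 m ≈ 10.09 mm

10.09 mm


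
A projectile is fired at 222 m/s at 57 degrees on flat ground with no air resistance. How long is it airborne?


T = 2*v0*sin(theta)/g = 2*222*sin(57°)/9.81 = 37.96 s

37.96 s


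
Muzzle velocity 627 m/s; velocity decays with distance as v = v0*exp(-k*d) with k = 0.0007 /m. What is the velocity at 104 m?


v = v0*exp(-k*d) = 627*exp(-0.0007*104) = 583 m/s

583 m/s


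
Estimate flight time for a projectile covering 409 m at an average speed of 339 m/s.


t = d/v = 409/339 = 1.206 s

1.206 s


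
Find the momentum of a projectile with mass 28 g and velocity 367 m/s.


p = m*v = 0.028*367 = 10.28 kg·m/s

10.28 kg·m/s


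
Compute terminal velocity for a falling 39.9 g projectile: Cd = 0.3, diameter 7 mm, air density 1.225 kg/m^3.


A = pi*(d/2)^2 = pi*(7/2000)^2 = 3.84845e-05 m^2
vt = sqrt(2mg/(Cd*rho*A)) = sqrt(2*0.0399*9.81/(0.3 * 1.225 * 3.84845e-05)) = 235.3 m/s

235.3 m/s


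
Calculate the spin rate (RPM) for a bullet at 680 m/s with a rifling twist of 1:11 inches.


twist_m = 11*0.0254 = 0.2794 m
spin = v/twist = 680/0.2794 = 2433.787 rev/s
RPM = spin*60 = 2433.787*60 ≈ 146027 RPM

146027 RPM


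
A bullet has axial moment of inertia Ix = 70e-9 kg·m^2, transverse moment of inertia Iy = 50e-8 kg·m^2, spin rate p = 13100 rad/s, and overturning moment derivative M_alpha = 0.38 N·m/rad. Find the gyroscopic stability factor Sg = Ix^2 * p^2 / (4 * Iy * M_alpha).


Sg = Ix^2 * p^2 / (4 * Iy * M_alpha) = (70e-9)^2 * 13100^2 / (4 * 50e-8 * 0.38) = 1.106

1.106


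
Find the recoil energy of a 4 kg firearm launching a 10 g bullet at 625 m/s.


v_r = m_p*v_p/m_gun = 0.01*625/4 = 1.5625 m/s, E_r = 0.5*m_gun*v_r^2 = 0.5*4*1.5625^2 = 4.883 J

4.883 J


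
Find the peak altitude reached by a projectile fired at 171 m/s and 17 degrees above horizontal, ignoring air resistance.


H = (v0*sin(theta))^2 / (2g) = (171*sin(17°))^2 / (2*9.81) = 127.4 m

127.4 m


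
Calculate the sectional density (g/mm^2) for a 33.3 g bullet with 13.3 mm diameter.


SD = m/d^2 = 33.3/13.3^2 = 0.1883 g/mm^2

0.1883 g/mm^2


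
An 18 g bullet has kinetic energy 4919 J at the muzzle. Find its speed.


v = sqrt(2*E/m) = sqrt(2*4919/0.018) = 739.3 m/s

739.3 m/s


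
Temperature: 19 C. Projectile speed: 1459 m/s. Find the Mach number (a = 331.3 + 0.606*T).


a = 331.3 + 0.606*(19) = 342.814 m/s
M = v/a = 1459/342.814 = 4.256

4.256


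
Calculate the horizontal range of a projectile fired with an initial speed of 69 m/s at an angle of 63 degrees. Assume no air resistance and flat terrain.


R = v0^2 * sin(2*theta) / g = 69^2 * sin(2*63°) / 9.81 = 392.6 m

392.6 m


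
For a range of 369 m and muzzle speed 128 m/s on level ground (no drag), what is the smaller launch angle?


sin(2*theta) = R*g/v0^2 = 369*9.81/128^2 = 0.220941, theta = arcsin(0.220941)/2 = 6.382°

6.382 degrees


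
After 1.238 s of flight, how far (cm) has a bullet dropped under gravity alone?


drop = 0.5*g*t^2 = 0.5*9.81*1.238^2 = 7.51762 m ≈ 751.8 cm

751.8 cm


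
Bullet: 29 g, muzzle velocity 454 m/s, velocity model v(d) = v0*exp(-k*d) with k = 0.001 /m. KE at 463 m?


v = v0*exp(-k*d) = 454*exp(-0.001*463) = 285.744 m/s
E = 0.5*m*v^2 = 0.5*0.029*285.744^2 = 1184 J

1184 J


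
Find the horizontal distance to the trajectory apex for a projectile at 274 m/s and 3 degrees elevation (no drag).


R = v0^2*sin(2*theta)/g = 274^2*sin(2*3°)/9.81 = 799.957 m
apex_dist = R/2 = 799.957/2 = 400 m

400 m


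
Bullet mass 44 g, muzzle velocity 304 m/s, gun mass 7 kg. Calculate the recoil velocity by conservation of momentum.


v_recoil = m_p * v_p / m_gun = 0.044 * 304 / 7 = 1.911 m/s

1.911 m/s


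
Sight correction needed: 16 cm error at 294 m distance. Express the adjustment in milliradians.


1 mrad subtends 1 cm per 10 m of range, so adj = error_cm / (dist_m / 10) = 16 / (294/10) = 0.5442 mrad

0.5442 mrad


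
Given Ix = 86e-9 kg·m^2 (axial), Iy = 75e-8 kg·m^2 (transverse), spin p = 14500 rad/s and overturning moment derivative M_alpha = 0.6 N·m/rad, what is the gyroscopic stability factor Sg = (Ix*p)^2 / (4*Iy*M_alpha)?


Sg = Ix^2 * p^2 / (4 * Iy * M_alpha) = (86e-9)^2 * 14500^2 / (4 * 75e-8 * 0.6) = 0.8639

0.8639


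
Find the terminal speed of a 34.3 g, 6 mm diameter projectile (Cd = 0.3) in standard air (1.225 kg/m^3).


A = pi*(d/2)^2 = pi*(6/2000)^2 = 2.82743e-05 m^2
vt = sqrt(2mg/(Cd*rho*A)) = sqrt(2*0.0343*9.81/(0.3 * 1.225 * 2.82743e-05)) = 254.5 m/s

254.5 m/s


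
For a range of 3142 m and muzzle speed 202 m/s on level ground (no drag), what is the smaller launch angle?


sin(2*theta) = R*g/v0^2 = 3142*9.81/202^2 = 0.755392, theta = arcsin(0.755392)/2 = 24.53°

24.53 degrees


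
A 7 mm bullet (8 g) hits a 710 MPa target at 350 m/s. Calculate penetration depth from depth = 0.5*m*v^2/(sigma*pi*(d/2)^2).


A = pi*(d/2)^2 = pi*(7/2)^2 = 38.4845 mm^2
E = 0.5*m*v^2 = 0.5*0.008*350^2 = 490 J
depth = E/(sigma*A) = 490 J / (710 MPa * 38.4845 mm^2) = 490/(710 * 38.4845) m = 0.017933 m ≈ 17.93 mm

17.93 mm


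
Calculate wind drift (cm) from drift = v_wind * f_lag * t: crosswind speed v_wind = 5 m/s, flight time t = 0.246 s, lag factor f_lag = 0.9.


drift = v_wind * lag * t = 5 * 0.9 * 0.246 = 1.107 m ≈ 110.7 cm

110.7 cm


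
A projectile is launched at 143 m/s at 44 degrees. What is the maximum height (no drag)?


H = (v0*sin(theta))^2 / (2g) = (143*sin(44°))^2 / (2*9.81) = 502.9 m

502.9 m


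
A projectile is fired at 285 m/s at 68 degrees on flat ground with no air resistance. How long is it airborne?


T = 2*v0*sin(theta)/g = 2*285*sin(68°)/9.81 = 53.87 s

53.87 s


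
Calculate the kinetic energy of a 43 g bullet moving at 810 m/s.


E = 0.5*m*v^2 = 0.5*0.043*810^2 = 14106 J

14106 J


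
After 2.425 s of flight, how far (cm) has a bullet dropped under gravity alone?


drop = 0.5*g*t^2 = 0.5*9.81*2.425^2 = 28.8445 m ≈ 2884 cm

2884 cm


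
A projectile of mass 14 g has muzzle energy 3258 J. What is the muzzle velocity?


v = sqrt(2*E/m) = sqrt(2*3258/0.014) = 682.2 m/s

682.2 m/s


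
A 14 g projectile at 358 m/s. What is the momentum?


p = m*v = 0.014*358 = 5.012 kg·m/s

5.012 kg·m/s


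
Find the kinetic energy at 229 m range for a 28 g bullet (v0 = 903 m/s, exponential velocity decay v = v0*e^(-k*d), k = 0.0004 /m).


v = v0*exp(-k*d) = 903*exp(-0.0004*229) = 823.96 m/s
E = 0.5*m*v^2 = 0.5*0.028*823.96^2 = 9505 J

9505 J
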